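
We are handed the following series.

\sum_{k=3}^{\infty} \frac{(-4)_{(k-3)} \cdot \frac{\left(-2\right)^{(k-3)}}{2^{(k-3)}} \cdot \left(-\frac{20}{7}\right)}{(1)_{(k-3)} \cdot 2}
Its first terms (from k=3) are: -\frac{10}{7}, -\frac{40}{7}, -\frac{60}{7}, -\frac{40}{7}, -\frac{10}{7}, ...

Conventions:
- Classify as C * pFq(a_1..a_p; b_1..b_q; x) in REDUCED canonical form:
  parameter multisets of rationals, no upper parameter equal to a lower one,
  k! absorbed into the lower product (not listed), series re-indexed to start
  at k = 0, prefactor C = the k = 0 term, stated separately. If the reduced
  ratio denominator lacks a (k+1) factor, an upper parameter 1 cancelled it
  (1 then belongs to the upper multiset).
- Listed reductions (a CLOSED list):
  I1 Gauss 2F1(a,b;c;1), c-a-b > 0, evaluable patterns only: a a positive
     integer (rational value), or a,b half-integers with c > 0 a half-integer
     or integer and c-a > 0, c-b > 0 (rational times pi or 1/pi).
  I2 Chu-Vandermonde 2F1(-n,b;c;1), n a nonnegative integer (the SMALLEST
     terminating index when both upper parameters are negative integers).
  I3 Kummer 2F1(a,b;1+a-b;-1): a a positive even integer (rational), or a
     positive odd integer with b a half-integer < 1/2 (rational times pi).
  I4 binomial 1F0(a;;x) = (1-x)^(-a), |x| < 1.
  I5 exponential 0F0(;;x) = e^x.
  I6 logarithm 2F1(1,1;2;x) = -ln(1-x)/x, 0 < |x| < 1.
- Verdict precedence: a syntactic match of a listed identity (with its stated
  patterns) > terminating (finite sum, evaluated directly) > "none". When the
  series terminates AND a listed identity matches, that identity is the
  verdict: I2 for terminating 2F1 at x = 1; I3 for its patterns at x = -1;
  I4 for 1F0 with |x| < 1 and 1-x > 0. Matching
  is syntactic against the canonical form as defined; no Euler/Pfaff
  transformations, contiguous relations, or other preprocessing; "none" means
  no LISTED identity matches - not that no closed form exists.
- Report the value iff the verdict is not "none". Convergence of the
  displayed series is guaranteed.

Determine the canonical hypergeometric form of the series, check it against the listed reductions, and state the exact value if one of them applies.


Key step: t_0 being -\frac{10}{7}, the constant factors (C = -10/7) combine into one prefactor.
Term ratio: r(k) = -1 * (k-4) / [(k+1)] ; factor over Q: parameters, x = -1, and C = -\frac{10}{7}.

This is -\frac{10}{7} * 1F0(-4; -; -1) in reduced canonical form. Verdict: terminating (-4 upstairs). 5 nonzero terms in all; added directly. Its exact value is -\frac{160}{7}.


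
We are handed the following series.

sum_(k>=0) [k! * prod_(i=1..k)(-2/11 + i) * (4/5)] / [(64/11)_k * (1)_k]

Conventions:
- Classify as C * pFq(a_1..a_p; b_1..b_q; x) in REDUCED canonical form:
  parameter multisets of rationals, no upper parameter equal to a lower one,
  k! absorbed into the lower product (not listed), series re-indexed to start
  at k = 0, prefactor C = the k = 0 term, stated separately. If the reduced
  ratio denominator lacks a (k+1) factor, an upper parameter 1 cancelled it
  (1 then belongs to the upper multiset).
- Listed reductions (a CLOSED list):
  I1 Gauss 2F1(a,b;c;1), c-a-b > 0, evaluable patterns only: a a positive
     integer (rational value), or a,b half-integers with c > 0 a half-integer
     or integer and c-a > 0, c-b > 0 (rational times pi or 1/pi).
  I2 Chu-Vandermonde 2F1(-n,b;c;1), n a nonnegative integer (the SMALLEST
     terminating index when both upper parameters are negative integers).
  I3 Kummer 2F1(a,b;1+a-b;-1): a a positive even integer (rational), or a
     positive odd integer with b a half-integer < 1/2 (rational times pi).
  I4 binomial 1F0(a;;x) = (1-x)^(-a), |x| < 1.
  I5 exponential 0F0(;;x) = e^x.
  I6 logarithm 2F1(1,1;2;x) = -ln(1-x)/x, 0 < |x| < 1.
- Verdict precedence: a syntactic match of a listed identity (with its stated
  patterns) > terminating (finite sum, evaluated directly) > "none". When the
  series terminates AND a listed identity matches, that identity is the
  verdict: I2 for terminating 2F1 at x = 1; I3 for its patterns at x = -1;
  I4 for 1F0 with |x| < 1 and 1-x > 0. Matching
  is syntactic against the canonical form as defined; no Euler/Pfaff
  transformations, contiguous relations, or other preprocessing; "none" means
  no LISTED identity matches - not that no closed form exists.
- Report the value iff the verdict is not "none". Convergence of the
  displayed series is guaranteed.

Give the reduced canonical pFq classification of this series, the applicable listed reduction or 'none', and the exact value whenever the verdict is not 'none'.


x = 1 here; the reduced form reads 2F1, upper {9/11, 1}, lower {64/11}, C = 4/5. Verdict (x = 1): the Gauss summation I1 applies (x = 1: the Gamma ratio telescopes since c-a-b = 4 > 0 and a = 1 in Z>0). Hence: 53/55.

Structural cue: from the first term 4/5: the running product (C = 4/5, x = 1) telescopes to a rising factorial.
Ratio: r(k) = 1 * (k+9/11) (k+1) / [(k+64/11) (k+1)] - rational; roots negated = parameters, x = 1, C = 4/5.


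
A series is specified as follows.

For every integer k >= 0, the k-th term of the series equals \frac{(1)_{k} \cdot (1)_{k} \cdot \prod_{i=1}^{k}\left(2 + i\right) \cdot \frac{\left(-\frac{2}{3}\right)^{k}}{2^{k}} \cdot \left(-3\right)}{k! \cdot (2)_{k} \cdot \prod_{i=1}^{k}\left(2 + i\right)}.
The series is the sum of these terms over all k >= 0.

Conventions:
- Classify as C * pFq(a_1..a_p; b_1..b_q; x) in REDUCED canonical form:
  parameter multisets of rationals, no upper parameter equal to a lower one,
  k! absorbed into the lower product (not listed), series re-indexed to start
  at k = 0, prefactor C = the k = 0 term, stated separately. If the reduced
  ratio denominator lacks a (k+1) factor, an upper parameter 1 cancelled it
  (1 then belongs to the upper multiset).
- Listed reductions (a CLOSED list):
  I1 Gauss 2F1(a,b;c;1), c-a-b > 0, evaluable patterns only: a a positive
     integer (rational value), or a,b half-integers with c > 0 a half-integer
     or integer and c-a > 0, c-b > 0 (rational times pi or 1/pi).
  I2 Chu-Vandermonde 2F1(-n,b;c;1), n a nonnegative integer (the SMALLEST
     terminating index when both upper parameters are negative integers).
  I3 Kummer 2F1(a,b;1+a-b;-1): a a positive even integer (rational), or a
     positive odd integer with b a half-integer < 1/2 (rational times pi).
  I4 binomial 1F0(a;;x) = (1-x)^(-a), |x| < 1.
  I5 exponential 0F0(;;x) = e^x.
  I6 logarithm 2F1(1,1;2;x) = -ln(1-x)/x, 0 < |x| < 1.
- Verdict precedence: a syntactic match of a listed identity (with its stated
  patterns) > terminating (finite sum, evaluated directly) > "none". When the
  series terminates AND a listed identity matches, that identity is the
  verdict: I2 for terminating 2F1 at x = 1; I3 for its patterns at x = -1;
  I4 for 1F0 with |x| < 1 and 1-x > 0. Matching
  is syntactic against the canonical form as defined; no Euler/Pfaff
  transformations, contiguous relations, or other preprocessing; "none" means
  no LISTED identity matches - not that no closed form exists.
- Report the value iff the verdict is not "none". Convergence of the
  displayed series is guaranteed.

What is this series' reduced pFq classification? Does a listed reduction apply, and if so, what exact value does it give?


With C = -3: the canonical form is 2F1(1, 1; 2; -\frac{1}{3}). Verdict (x = -\frac{1}{3}): the I6 logarithm reduction applies (the logarithm: parameters (1,1;2), x = -\frac{1}{3}). Exact value: \left(-9\right) \cdot \ln\left(\frac{4}{3}\right).

Key step: t_0 = -3 here, and the two k-th powers (C = -3, x = -1/3) combine into one argument.
Term ratio: r(k) = -\frac{1}{3} * (k+1) (k+1) / [(k+2) (k+1)] - poly over poly, x = -\frac{1}{3} from leading terms; C = -3 at k = 0.


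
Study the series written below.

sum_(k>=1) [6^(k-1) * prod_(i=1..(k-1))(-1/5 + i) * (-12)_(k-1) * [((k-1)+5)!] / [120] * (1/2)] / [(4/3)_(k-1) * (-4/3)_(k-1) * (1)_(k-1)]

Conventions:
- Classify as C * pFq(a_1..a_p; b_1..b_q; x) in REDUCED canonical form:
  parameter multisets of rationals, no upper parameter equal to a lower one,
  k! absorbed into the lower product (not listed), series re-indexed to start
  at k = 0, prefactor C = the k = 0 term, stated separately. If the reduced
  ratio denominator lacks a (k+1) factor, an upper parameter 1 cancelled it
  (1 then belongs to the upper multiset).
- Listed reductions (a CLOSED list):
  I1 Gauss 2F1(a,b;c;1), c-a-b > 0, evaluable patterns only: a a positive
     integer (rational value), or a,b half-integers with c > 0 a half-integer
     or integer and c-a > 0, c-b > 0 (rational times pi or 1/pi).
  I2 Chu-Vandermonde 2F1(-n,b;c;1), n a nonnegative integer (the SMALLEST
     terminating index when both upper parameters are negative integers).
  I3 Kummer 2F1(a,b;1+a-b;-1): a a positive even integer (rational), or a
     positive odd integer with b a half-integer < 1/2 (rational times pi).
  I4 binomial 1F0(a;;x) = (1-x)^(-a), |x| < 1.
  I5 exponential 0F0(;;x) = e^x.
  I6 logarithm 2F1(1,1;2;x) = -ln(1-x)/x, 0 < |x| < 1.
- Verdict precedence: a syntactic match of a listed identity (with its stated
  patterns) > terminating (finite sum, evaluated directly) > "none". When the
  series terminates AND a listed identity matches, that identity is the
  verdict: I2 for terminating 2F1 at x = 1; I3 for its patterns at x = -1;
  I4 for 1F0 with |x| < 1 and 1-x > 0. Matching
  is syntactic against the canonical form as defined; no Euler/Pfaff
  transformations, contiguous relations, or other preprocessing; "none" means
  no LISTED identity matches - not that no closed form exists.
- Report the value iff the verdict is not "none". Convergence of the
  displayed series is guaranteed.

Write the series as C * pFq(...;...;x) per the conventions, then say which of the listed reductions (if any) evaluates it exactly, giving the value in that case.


Prefactor 1/2, argument 6: 3F2 with upper {-12, 4/5, 6} over lower {-4/3, 4/3}. Verdict: terminating - upper -12 stops the sum at k = 12; the 13 terms are added exactly. Its exact value is 115375426737399509237965260818477/355847229003906250.

Key step: t_0 = 1/2 here, and (1)_k (C = 1/2, x = 6) is k! itself.
Step ratio: r(k) = 6 * (k-12) (k+4/5) (k+6) / [(k-4/3) (k+4/3) (k+1)] ; factor over Q: parameters, x = 6, and C = 1/2.


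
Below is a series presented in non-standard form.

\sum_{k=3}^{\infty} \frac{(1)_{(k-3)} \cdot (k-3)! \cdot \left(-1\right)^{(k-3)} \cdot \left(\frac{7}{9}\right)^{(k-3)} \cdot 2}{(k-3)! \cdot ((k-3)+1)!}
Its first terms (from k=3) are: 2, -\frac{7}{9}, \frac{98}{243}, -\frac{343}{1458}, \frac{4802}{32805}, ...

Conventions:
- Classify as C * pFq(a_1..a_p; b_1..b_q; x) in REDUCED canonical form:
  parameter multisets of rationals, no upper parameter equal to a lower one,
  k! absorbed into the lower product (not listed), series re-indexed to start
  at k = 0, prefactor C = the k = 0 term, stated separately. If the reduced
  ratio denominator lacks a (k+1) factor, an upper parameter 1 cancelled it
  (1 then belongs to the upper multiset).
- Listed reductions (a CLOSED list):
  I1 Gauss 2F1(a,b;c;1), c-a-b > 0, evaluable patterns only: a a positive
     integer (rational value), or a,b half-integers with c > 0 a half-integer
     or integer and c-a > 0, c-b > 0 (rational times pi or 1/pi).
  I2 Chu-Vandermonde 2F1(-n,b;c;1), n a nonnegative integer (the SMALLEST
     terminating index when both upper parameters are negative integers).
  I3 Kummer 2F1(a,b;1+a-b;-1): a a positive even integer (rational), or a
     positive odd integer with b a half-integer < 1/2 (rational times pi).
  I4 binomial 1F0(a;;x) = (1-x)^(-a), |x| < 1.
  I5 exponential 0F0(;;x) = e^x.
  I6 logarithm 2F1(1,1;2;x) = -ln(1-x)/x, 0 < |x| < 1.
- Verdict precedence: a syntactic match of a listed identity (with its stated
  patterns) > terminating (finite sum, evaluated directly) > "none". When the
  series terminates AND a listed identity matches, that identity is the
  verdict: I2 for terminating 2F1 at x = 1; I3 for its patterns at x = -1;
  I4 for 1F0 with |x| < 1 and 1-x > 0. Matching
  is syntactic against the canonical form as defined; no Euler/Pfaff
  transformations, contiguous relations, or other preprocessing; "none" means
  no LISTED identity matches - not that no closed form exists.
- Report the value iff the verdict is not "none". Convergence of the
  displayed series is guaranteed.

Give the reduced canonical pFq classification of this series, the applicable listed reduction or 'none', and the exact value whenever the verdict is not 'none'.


Classification (C = 2): 2F1 with upper {1, 1}, lower {2}, argument x = -\frac{7}{9}. Verdict at x = -\frac{7}{9}: the I6 logarithm reduction matches (the logarithm: parameters (1,1;2), x = -\frac{7}{9}). Value: \frac{18}{7} \cdot \ln\left(\frac{16}{9}\right).

The tell: from the first term 2: the factorial ratio (C = 2, x = -7/9) (k+a-1)!/(a-1)! is a rising factorial (a)_k.
Ratio: r(k) = -\frac{7}{9} * (k+1) (k+1) / [(k+2) (k+1)] - rational in k, leading ratio -\frac{7}{9}; with t_0 = 2, classification follows.


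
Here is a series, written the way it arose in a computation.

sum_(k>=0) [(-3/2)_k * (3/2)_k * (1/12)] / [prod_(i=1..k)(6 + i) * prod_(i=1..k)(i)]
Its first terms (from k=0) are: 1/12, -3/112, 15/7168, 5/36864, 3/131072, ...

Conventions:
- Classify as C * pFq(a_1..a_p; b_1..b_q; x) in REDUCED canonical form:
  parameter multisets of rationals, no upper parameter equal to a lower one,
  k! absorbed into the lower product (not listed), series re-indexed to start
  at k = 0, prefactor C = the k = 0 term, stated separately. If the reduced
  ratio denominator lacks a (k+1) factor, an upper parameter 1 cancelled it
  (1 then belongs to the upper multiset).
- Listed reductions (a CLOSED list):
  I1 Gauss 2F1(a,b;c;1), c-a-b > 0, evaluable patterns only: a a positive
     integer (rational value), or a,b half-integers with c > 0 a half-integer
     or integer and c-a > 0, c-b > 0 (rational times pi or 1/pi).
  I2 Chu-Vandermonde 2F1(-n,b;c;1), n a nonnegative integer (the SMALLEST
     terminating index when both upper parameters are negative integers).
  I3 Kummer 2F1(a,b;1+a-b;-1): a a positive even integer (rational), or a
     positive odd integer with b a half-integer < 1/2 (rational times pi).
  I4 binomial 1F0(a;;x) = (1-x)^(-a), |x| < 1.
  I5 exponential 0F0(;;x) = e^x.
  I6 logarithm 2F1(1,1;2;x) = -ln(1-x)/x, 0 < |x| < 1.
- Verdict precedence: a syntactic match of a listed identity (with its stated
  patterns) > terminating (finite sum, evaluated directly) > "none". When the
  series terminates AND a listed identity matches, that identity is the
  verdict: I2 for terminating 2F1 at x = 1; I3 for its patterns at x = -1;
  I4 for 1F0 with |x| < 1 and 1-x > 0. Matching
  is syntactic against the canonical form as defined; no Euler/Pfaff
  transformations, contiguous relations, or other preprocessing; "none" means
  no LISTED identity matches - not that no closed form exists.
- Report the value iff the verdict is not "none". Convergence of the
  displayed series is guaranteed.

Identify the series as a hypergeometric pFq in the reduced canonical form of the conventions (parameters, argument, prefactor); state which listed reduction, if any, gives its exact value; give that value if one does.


This is 1/12 * 2F1(-3/2, 3/2; 7; 1) in reduced canonical form. Verdict: Gauss's theorem I1 (half-integer case) matches (x = 1; upper {-3/2, 3/2} half-integers, c = 7 in the evaluable pattern). Its exact value is (524288/2837835) / pi.

Structural cue: t_0 = 1/12 here, and the lower running product (prefactor 1/12) is a rising factorial.
Term ratio: r(k) = 1 * (k-3/2) (k+3/2) / [(k+7) (k+1)] - rational; roots negated = parameters, x = 1, C = 1/12.


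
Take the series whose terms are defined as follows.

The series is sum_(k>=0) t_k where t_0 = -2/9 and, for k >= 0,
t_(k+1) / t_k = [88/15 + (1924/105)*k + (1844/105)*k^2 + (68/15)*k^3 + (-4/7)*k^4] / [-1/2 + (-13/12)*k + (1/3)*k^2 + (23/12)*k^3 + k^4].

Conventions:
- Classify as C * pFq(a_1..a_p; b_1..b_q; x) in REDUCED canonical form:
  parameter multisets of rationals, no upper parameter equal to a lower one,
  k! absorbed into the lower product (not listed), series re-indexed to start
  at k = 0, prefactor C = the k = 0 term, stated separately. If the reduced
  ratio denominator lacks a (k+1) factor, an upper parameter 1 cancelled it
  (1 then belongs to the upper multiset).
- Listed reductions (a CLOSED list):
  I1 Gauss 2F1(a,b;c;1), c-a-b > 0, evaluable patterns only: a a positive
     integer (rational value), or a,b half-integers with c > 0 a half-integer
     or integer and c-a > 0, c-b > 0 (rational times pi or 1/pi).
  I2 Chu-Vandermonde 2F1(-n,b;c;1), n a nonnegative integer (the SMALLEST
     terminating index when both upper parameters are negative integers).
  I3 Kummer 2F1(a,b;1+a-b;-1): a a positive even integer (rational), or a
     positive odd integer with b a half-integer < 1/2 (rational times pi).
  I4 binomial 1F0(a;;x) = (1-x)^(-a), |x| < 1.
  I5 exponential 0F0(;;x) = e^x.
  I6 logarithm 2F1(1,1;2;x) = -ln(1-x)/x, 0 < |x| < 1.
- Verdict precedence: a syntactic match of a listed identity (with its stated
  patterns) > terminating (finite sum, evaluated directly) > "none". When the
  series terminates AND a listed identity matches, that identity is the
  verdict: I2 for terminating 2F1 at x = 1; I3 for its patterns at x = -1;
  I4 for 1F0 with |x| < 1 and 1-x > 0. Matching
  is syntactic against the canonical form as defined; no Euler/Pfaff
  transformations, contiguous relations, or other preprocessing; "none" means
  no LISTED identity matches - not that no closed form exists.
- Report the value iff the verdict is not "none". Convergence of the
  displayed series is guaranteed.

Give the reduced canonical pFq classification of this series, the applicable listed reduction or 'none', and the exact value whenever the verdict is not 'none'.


x = -4/7 here; the reduced form reads 2F1, upper {-11, 7/5}, lower {-3/4}, C = -2/9. Verdict: terminating - upper -11 stops the sum at k = 11; the 12 terms are added exactly. Its exact value is 21809477280800833953212542/5849844481549072265625.

Structural cue: with t_0 = -2/9, factor the ratio over Q (C = -2/9, x = -4/7): negated roots = parameters.
Ratio: r(k) = (-4/7) * (k-11) (k+7/5) / [(k-3/4) (k+1)] - rational in k, leading ratio (-4/7); with t_0 = -2/9, classification follows.


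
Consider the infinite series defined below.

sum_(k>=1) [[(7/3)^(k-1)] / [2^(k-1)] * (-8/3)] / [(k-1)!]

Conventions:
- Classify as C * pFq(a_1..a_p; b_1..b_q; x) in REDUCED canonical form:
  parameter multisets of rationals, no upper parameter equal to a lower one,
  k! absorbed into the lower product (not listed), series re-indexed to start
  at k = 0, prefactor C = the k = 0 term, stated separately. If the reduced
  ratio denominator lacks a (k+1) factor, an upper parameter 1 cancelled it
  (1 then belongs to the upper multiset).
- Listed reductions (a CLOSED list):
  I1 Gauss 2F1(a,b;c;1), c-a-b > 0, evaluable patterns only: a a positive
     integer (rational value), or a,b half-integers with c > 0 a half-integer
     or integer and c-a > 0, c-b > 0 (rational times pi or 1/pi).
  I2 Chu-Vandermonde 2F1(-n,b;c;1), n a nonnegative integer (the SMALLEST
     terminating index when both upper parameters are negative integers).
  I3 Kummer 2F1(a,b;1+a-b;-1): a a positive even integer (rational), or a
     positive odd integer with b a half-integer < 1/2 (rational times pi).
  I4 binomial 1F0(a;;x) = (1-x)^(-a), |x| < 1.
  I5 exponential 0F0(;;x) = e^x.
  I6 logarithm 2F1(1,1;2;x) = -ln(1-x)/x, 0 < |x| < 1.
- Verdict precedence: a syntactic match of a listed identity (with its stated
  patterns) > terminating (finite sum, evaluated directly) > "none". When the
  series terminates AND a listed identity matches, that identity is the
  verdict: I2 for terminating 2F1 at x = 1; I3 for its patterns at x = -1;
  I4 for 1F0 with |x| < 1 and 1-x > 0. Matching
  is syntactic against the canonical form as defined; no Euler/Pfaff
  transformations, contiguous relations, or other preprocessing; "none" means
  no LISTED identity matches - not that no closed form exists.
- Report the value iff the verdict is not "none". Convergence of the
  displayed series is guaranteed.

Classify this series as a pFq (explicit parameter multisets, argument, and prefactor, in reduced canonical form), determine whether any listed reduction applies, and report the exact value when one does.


Structural cue: from the first term -8/3: the two k-th powers (C = -8/3, x = 7/6) combine into one argument.
Ratio: r(k) = (7/6) * 1 / [(k+1)] ; factor over Q: parameters, x = (7/6), and C = -8/3.

Reduced: x = 7/6, 0F0, upper = {-}, lower = {-}, C = -8/3. Verdict at x = 7/6: the I5 exponential reduction matches (the 0F0 exponential series at x = 7/6). Sum: (-8/3) * e^(7/6).


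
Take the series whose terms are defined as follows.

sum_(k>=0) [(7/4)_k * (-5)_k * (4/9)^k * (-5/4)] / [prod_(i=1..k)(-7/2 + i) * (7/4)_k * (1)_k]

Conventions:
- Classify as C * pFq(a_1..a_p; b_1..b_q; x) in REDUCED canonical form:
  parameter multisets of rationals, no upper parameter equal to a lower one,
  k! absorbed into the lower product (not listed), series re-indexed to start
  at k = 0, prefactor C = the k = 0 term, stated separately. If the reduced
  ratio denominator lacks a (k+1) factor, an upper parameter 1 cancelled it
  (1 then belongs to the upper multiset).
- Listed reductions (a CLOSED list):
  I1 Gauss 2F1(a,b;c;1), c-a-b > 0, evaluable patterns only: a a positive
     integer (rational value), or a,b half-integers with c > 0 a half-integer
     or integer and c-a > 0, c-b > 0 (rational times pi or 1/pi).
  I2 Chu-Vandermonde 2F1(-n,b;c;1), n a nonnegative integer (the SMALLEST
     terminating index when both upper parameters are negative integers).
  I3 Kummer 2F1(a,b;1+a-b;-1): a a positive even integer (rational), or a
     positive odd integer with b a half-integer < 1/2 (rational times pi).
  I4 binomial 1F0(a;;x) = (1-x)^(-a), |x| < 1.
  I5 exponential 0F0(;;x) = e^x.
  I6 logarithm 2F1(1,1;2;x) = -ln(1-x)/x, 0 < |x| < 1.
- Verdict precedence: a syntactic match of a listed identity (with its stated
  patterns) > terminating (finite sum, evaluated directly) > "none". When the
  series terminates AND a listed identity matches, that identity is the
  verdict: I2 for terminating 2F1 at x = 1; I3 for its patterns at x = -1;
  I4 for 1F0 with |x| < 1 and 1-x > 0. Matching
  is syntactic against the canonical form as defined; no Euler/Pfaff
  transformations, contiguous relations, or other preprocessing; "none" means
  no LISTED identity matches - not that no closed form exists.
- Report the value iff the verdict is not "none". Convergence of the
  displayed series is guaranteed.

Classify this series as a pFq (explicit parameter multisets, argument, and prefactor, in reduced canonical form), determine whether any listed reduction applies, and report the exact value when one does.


The tell: t_0 = -5/4 here, and (1)_k (C = -5/4, x = 4/9) is k! itself.
Adjacent-term ratio: r(k) = (4/9) * (k-5) / [(k-5/2) (k+1)] - rational in k. x = (4/9); t_0 = -5/4; negate the roots.

This is -5/4 * 1F1(-5; -5/2; 4/9) in reduced canonical form. Verdict: terminating at k = 5: the factor (-5)_k kills every later term; summing the 6 survivors is exact. Exact value: -7142813/2125764.


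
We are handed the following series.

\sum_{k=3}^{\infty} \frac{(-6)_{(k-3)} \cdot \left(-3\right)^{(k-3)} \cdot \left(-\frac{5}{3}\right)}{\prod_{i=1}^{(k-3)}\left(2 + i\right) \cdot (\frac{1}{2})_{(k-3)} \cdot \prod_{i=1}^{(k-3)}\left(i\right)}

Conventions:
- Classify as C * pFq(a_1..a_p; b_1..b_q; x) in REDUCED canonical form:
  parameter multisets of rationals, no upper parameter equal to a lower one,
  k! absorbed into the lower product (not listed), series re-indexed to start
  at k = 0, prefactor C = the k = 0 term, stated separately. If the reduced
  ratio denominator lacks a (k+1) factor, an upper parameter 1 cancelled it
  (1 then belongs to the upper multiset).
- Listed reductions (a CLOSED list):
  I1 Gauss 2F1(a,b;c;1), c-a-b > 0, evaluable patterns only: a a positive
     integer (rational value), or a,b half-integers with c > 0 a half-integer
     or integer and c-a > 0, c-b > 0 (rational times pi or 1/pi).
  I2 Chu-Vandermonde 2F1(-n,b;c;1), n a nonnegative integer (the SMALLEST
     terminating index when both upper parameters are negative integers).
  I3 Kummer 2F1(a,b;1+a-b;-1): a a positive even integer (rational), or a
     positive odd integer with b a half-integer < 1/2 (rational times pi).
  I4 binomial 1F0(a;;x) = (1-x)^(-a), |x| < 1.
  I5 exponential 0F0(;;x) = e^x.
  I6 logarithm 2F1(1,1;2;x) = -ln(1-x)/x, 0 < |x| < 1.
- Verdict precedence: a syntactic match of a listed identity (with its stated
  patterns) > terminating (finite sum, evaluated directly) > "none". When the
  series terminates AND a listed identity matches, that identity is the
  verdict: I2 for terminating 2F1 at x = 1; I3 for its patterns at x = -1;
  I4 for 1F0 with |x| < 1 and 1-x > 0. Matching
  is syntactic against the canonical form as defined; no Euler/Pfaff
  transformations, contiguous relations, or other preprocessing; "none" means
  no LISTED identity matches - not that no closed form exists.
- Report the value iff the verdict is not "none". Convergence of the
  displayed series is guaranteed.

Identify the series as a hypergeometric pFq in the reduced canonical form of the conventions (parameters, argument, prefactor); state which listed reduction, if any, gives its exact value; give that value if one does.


With C = -\frac{5}{3}: the canonical form is 1F2(-6; \frac{1}{2}, 3; -3). Verdict: terminating - upper parameter -6 makes this a finite sum (last index 6), evaluated exactly. Sum: -\frac{449177}{8085}.

Key step: t_0 = -\frac{5}{3} here, and the lower running product (C = -5/3, x = -3) is a rising factorial.
Ratio: r(k) = -3 * (k-6) / [(k+\frac{1}{2}) (k+3) (k+1)] ; factor over Q: parameters, x = -3, and C = -\frac{5}{3}.


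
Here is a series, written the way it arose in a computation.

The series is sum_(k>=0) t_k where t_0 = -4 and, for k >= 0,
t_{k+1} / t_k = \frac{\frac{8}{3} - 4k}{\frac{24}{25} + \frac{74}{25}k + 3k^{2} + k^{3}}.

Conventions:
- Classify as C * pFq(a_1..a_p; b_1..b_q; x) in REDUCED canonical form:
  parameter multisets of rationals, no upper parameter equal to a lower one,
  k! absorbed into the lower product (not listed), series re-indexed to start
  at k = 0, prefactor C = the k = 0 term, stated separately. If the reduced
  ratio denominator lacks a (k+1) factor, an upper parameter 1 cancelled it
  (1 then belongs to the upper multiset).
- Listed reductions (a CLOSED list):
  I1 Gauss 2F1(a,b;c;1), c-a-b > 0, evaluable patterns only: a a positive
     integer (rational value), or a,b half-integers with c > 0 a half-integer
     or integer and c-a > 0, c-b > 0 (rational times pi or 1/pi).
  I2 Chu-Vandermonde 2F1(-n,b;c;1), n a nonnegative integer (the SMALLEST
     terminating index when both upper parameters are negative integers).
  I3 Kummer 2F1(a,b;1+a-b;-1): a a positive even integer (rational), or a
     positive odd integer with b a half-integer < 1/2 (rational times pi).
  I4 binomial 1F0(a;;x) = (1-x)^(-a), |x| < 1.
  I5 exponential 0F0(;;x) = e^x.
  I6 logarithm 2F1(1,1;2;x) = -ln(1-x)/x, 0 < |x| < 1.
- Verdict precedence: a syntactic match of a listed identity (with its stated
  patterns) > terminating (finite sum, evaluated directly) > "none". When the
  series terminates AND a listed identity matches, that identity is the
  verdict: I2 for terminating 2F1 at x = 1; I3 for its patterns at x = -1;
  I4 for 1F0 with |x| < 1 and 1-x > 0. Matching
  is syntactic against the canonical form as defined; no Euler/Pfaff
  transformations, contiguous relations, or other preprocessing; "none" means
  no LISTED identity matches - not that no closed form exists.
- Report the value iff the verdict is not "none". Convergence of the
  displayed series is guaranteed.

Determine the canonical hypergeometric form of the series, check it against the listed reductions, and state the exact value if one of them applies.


At argument -4: a 1F2 with upper {-\frac{2}{3}}, lower {\frac{4}{5}, \frac{6}{5}}, scaled by C = -4. Verdict: none - this 1F2 at x = -4 matches no listed pattern, and upper {-\frac{2}{3}} holds no stopper.

First insight: t_0 = -4 here, and roots of the ratio polynomials (prefactor -4) are the negated parameters.
Adjacent-term ratio: r(k) = -4 * (k-\frac{2}{3}) / [(k+\frac{4}{5}) (k+\frac{6}{5}) (k+1)] - rational; roots negated = parameters, x = -4, C = -4.


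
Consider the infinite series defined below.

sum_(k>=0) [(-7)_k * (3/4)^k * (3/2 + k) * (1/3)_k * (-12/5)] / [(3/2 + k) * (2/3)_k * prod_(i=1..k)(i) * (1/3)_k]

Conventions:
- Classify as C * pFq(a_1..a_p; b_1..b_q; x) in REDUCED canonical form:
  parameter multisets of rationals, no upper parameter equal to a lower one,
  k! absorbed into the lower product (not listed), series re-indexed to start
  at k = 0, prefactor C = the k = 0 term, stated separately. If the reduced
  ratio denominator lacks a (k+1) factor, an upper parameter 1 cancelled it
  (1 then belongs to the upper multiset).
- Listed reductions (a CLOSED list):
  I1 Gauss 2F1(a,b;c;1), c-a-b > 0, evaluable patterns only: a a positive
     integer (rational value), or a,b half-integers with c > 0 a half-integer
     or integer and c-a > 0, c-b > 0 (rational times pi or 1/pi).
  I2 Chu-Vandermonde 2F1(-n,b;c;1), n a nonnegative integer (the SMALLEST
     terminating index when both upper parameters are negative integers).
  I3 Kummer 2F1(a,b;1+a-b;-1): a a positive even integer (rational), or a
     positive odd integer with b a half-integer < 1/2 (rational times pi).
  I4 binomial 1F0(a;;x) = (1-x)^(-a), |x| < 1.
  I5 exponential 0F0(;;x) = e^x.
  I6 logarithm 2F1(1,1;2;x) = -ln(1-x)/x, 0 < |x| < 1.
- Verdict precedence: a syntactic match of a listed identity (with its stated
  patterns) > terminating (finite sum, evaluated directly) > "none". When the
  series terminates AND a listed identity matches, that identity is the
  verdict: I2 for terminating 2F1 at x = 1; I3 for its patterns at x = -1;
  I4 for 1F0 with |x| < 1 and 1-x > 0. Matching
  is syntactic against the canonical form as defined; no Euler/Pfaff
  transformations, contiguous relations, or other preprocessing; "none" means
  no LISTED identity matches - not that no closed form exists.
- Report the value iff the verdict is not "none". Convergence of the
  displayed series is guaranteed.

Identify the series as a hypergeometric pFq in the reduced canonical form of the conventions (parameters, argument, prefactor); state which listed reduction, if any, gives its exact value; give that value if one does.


Canonical form: C = -12/5 times 1F1 with upper {-7}, lower {2/3}, x = 3/4. Verdict: terminating - upper parameter -7 makes this a finite sum (last index 7), evaluated exactly. Hence: 62145793947/85786624000.

Key step: from the first term -12/5: the parameter 1/3 appears in both the upper and lower lists and cancels (alongside the other common factor).
Term ratio: r(k) = (3/4) * (k-7) / [(k+2/3) (k+1)] ; factor over Q: parameters, x = (3/4), and C = -12/5.


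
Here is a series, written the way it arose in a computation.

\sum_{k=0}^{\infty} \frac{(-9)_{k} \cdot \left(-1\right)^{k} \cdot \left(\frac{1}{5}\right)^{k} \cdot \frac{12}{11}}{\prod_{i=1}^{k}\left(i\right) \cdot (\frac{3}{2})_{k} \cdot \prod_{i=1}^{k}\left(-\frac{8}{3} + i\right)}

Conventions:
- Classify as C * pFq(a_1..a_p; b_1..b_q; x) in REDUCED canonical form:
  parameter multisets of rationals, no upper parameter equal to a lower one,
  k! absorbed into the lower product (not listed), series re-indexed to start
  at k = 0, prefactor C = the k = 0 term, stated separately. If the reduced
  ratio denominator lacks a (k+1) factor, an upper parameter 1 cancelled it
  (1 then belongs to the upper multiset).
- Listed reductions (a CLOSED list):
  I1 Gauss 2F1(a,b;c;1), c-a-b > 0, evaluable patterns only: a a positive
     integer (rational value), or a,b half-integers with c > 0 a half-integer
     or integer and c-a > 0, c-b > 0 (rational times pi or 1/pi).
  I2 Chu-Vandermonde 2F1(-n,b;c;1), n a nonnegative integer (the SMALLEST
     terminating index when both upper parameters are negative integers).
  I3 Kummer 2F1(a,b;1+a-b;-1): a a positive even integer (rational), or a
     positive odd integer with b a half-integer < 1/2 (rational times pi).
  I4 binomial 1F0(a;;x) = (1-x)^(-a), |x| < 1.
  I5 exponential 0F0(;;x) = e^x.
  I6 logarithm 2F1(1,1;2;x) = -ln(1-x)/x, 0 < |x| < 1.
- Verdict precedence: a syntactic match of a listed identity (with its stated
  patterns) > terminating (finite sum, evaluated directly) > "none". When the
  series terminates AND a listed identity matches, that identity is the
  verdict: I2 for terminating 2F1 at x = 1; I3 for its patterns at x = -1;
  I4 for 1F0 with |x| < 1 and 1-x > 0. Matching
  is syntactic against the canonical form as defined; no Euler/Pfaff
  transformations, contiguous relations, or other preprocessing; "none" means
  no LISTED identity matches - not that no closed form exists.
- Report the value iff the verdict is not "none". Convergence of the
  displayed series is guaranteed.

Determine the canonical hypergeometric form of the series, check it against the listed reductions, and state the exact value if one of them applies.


First insight: from the first term \frac{12}{11}: the (-1)^k factor (C = 12/11, x = -1/5) folds into the argument's sign.
Step ratio: r(k) = -\frac{1}{5} * (k-9) / [(k-\frac{5}{3}) (k+\frac{3}{2}) (k+1)] - poly over poly, x = -\frac{1}{5} from leading terms; C = \frac{12}{11} at k = 0.

With C = \frac{12}{11}: the canonical form is 1F2(-9; -\frac{5}{3}, \frac{3}{2}; -\frac{1}{5}). Verdict: terminating. (-9)_k vanishes past k = 9, leaving a 10-term sum, computed directly. Hence: \frac{6312459759146367072}{7506445479736328125}.


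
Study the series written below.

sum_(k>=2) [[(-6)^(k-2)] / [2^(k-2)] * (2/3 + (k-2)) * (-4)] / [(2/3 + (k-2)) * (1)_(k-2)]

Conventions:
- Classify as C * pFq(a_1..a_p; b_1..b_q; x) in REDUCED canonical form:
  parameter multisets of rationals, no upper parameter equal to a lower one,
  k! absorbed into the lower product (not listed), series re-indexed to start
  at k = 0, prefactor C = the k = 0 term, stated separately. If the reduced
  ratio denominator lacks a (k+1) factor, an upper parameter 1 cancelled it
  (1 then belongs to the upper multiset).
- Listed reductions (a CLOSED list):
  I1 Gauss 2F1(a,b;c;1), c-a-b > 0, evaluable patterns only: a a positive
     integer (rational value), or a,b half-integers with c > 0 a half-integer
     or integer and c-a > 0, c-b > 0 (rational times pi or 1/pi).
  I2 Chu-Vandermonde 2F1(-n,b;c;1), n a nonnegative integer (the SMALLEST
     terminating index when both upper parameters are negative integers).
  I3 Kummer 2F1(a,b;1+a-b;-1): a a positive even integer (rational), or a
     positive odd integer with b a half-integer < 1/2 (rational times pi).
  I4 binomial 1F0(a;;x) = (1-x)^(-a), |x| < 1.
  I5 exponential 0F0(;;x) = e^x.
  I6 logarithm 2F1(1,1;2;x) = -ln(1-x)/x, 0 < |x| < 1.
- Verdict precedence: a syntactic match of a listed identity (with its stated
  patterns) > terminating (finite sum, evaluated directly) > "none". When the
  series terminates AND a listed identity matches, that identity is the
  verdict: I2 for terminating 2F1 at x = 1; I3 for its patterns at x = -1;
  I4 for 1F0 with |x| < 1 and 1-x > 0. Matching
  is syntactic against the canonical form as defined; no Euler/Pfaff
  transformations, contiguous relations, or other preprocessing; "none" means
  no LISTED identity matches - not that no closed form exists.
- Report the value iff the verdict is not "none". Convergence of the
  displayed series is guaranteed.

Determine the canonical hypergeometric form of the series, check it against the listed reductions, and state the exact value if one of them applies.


Key observation: x = (-3) and the two k-th powers (prefactor -4) combine into one argument.
Ratio: r(k) = (-3) * 1 / [(k+1)] - rational in k, leading ratio (-3); with t_0 = -4, classification follows.

The series (x = -3) is 0F0: upper {-}, lower {-}, prefactor -4. Verdict: exponential (I5) fires (the 0F0 exponential series at x = -3). Value: (-4) * e^(-3).


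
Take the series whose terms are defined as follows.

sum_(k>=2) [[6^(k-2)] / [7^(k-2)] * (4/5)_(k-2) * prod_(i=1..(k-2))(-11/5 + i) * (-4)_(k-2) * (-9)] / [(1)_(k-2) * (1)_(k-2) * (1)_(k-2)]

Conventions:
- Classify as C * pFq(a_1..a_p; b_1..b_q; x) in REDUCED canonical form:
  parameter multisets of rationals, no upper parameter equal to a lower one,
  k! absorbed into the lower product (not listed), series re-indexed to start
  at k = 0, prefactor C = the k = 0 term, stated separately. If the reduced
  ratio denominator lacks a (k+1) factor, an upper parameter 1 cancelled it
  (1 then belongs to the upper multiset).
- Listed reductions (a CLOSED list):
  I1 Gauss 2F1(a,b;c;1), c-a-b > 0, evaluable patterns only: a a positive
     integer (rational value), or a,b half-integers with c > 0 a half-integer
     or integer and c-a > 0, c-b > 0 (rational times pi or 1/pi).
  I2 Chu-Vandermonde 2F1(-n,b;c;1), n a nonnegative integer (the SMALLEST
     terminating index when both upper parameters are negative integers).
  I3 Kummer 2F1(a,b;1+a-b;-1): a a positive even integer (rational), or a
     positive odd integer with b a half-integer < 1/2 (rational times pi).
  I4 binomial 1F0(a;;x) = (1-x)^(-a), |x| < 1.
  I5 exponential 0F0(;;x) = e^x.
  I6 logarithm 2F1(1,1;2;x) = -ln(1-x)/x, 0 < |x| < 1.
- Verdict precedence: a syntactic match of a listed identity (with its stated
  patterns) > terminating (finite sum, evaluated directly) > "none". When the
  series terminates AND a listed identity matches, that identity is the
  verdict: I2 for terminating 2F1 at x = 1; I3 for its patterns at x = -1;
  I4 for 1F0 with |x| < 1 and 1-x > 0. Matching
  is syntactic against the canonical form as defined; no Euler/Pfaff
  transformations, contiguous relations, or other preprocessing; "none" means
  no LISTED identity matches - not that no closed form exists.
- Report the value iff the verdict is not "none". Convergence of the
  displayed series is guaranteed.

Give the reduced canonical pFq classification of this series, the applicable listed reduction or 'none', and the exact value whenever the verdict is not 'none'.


Classification (C = -9): 3F2 with upper {-4, -6/5, 4/5}, lower {1, 1}, argument x = 6/7. Verdict: terminating - the sum ends at index 4 because -4 is a negative integer; exact evaluation follows. Value: -5574794607/133984375.

Key observation: from the first term -9: the two geometric factors (C = -9) combine into one argument.
Ratio: r(k) = (6/7) * (k-4) (k-6/5) (k+4/5) / [(k+1) (k+1) (k+1)] ; factor over Q: parameters, x = (6/7), and C = -9.


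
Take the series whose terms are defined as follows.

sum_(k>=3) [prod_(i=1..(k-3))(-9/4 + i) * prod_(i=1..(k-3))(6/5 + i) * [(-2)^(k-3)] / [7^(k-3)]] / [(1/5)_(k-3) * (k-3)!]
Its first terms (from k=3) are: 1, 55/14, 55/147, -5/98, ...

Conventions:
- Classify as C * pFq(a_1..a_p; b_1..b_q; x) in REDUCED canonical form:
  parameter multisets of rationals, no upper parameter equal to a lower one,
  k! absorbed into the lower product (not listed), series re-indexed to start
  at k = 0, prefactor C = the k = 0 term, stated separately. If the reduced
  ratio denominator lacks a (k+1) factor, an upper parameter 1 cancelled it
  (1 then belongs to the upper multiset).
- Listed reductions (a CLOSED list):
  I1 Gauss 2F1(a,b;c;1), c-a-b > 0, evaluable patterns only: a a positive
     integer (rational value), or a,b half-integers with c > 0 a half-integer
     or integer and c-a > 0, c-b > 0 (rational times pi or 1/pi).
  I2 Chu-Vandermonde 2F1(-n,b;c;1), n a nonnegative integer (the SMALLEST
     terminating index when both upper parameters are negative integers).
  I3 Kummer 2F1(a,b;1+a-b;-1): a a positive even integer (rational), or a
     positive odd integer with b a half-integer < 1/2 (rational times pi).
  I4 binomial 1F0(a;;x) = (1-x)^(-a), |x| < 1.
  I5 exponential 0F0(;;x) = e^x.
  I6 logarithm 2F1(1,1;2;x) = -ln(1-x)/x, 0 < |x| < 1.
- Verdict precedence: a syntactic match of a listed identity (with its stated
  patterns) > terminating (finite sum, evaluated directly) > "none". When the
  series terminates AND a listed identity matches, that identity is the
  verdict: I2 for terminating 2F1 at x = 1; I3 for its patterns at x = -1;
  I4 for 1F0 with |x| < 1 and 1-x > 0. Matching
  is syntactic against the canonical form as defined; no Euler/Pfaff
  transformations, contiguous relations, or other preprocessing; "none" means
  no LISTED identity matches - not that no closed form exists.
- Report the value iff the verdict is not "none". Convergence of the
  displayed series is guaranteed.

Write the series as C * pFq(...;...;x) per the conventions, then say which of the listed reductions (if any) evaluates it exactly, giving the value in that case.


With C = 1: the canonical form is 2F1(-5/4, 11/5; 1/5; -2/7). Verdict: no listed reduction: x = -2/7 and upper {-5/4, 11/5} fail every I1-I6 pattern.

First insight: x = (-2/7) and the running product (C = 1, x = -2/7) telescopes to a rising factorial.
Step ratio: r(k) = (-2/7) * (k-5/4) (k+11/5) / [(k+1/5) (k+1)] - rational in k, leading ratio (-2/7); with t_0 = 1, classification follows.
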